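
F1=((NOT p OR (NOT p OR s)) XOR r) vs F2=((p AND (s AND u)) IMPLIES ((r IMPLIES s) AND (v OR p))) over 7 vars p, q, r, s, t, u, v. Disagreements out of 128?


F1 = ((NOT p OR (NOT p OR s)) XOR r)
F2 = ((p AND (s AND u)) IMPLIES ((r IMPLIES s) AND (v OR p)))
Evaluate both on each of 128 rows (bits = p,q,r,s,t,u,v):
  row 0 [0000000]: F1=1 F2=1 -> 0
  row 1 [0000001]: F1=1 F2=1 -> 0
  row 2 [0000010]: F1=1 F2=1 -> 0
  row 3 [0000011]: F1=1 F2=1 -> 0
  row 4 [0000100]: F1=1 F2=1 -> 0
  (every remaining row is evaluated the same way; all 128 results are listed next)
Full result column, 8 rows per line (p,q,r,s fixed per line; t,u,v runs 000..111 left to right):
  rows 0-7 [p,q,r,s=0000]: 00000000  (ones: 0)
  rows 8-15 [p,q,r,s=0001]: 00000000  (ones: 0)
  rows 16-23 [p,q,r,s=0010]: 11111111  (ones: 8)
  rows 24-31 [p,q,r,s=0011]: 11111111  (ones: 8)
  rows 32-39 [p,q,r,s=0100]: 00000000  (ones: 0)
  rows 40-47 [p,q,r,s=0101]: 00000000  (ones: 0)
  rows 48-55 [p,q,r,s=0110]: 11111111  (ones: 8)
  rows 56-63 [p,q,r,s=0111]: 11111111  (ones: 8)
  rows 64-71 [p,q,r,s=1000]: 11111111  (ones: 8)
  rows 72-79 [p,q,r,s=1001]: 00000000  (ones: 0)
  rows 80-87 [p,q,r,s=1010]: 00000000  (ones: 0)
  rows 88-95 [p,q,r,s=1011]: 11111111  (ones: 8)
  rows 96-103 [p,q,r,s=1100]: 11111111  (ones: 8)
  rows 104-111 [p,q,r,s=1101]: 00000000  (ones: 0)
  rows 112-119 [p,q,r,s=1110]: 00000000  (ones: 0)
  rows 120-127 [p,q,r,s=1111]: 11111111  (ones: 8)
Disagreements = 0+0+8+8+0+0+8+8+8+0+0+8+8+0+0+8 = 64

64


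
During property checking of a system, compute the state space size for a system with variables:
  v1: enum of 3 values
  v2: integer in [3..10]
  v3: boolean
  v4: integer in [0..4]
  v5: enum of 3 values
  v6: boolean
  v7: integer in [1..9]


State space = product of domain sizes of all variables.
Domain sizes:
  v1 (enum of 3 values): 3
  v2 (integer in [3..10]): 8
  v3 (boolean): 2
  v4 (integer in [0..4]): 5
  v5 (enum of 3 values): 3
  v6 (boolean): 2
  v7 (integer in [1..9]): 9
Product = 3 * 8 * 2 * 5 * 3 * 2 * 9 = 12960

12960


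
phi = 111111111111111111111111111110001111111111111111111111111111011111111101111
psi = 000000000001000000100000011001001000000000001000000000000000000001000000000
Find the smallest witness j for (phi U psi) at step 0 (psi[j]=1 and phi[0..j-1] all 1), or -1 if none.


(phi U psi) at 0: need smallest j with psi[j]=1 and phi[i]=1 for all i in [0,j).
Scan from step 0:
  step 0: phi=1, psi=0 -> continue
  step 1: phi=1, psi=0 -> continue
  step 2: phi=1, psi=0 -> continue
  step 3: phi=1, psi=0 -> continue
  step 11: psi=1 and phi held for [0,11) -> witness found
Witness step = 11

11


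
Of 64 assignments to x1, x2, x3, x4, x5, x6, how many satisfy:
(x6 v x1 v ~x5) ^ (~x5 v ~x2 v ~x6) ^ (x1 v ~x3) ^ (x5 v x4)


CNF with 4 clauses over 6 vars (64 assignments).
An assignment satisfies CNF iff every clause has >=1 true literal.
Check each row (bits = x1,x2,x3,x4,x5,x6; clause T/F shown):
  row 0 [000000]: clauses=TTTF -> 0
  row 1 [000001]: clauses=TTTF -> 0
  row 2 [000010]: clauses=FTTT -> 0
  row 3 [000011]: clauses=TTTT -> 1
  row 4 [000100]: clauses=TTTT -> 1
  (every remaining row is evaluated the same way; all 64 results are listed next)
Full result column, 8 rows per line (x1,x2,x3 fixed per line; x4,x5,x6 runs 000..111 left to right):
  rows 0-7 [x1,x2,x3=000]: 00011101  (ones: 4)
  rows 8-15 [x1,x2,x3=001]: 00000000  (ones: 0)
  rows 16-23 [x1,x2,x3=010]: 00001100  (ones: 2)
  rows 24-31 [x1,x2,x3=011]: 00000000  (ones: 0)
  rows 32-39 [x1,x2,x3=100]: 00111111  (ones: 6)
  rows 40-47 [x1,x2,x3=101]: 00111111  (ones: 6)
  rows 48-55 [x1,x2,x3=110]: 00101110  (ones: 4)
  rows 56-63 [x1,x2,x3=111]: 00101110  (ones: 4)
Satisfying assignments = 4+0+2+0+6+6+4+4 = 26

26


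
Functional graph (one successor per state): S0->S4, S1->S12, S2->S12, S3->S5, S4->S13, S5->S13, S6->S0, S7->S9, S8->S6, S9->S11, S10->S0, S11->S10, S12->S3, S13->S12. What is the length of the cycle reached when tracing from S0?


Trace from S0 until a state repeats:
  S0 -> S4 -> S13 -> S12 -> S3 -> S5 -> S13
S13 first seen at step 2, revisited at step 6.
Cycle length = 6 - 2 = 4

4


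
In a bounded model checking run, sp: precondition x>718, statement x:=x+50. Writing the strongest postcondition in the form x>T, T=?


Formula: sp(P, x:=E) = exists old_x. (x = E[old_x/x]) AND P[old_x/x] (old_x is the value of x before the assignment; eliminate old_x by solving x = E[old_x/x] for old_x)
Step 1: Precondition P: x>718, i.e. old_x > 718
Step 2: Assignment gives x = old_x + 50, so old_x = x - 50
Step 3: Substitute into P: x - 50 > 718
Step 4: Simplify: x > 718+50 = 768

768


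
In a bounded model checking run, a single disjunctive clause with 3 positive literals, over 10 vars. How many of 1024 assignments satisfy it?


Step 1: Total=2^10=1024
Step 2: Unsat when all 3 false: 2^7=128
Step 3: Sat=1024-128=896

896


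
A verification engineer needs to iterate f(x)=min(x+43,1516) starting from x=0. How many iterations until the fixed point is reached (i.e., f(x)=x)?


Step 1: x=0, cap=1516, increment=43
Step 2: x grows by 43 each step until capped at 1516; fixed point is x=1516
Step 3: iterations = ceil(1516/43) = 36

36


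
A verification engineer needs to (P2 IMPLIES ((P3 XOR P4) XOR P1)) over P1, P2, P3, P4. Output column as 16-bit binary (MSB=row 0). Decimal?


Formula: (P2 IMPLIES ((P3 XOR P4) XOR P1)) over P1, P2, P3, P4 (16 rows)
Evaluate each row (bits = P1,P2,P3,P4, MSB first):
  row 0 [0000]: (0 IMPLIES ((0 XOR 0) XOR 0)) -> 1
  row 1 [0001]: (0 IMPLIES ((0 XOR 1) XOR 0)) -> 1
  row 2 [0010]: (0 IMPLIES ((1 XOR 0) XOR 0)) -> 1
  row 3 [0011]: (0 IMPLIES ((1 XOR 1) XOR 0)) -> 1
  row 4 [0100]: (1 IMPLIES ((0 XOR 0) XOR 0)) -> 0
  row 5 [0101]: (1 IMPLIES ((0 XOR 1) XOR 0)) -> 1
  row 6 [0110]: (1 IMPLIES ((1 XOR 0) XOR 0)) -> 1
  row 7 [0111]: (1 IMPLIES ((1 XOR 1) XOR 0)) -> 0
  row 8 [1000]: (0 IMPLIES ((0 XOR 0) XOR 1)) -> 1
  row 9 [1001]: (0 IMPLIES ((0 XOR 1) XOR 1)) -> 1
  row 10 [1010]: (0 IMPLIES ((1 XOR 0) XOR 1)) -> 1
  row 11 [1011]: (0 IMPLIES ((1 XOR 1) XOR 1)) -> 1
  row 12 [1100]: (1 IMPLIES ((0 XOR 0) XOR 1)) -> 1
  row 13 [1101]: (1 IMPLIES ((0 XOR 1) XOR 1)) -> 0
  row 14 [1110]: (1 IMPLIES ((1 XOR 0) XOR 1)) -> 0
  row 15 [1111]: (1 IMPLIES ((1 XOR 1) XOR 1)) -> 1
Full result column, 4 rows per line (P1,P2 fixed per line; P3,P4 runs 00..11 left to right):
  rows 0-3 [P1,P2=00]: 1111  = hex F
  rows 4-7 [P1,P2=01]: 0110  = hex 6
  rows 8-11 [P1,P2=10]: 1111  = hex F
  rows 12-15 [P1,P2=11]: 1001  = hex 9
Output column (row 0 .. row 15) = 1111011011111001
Output column grouped in 4s = 1111 0110 1111 1001 = 0xF6F9
Convert to decimal digit by digit (value = value*16 + digit):
  F -> 15
  15*16 + 6 = 246
  246*16 + 15 (F) = 3951
  3951*16 + 9 = 63225
Decimal = 63225

63225


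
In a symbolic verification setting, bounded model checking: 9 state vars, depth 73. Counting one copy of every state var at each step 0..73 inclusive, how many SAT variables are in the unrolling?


BMC unrolls to depth k, creating one copy of each state var for steps 0..k.
Step count = 73 + 1 = 74 (steps 0 through 73)
Vars per step = 9
Total = 9 * 74 = 666

666


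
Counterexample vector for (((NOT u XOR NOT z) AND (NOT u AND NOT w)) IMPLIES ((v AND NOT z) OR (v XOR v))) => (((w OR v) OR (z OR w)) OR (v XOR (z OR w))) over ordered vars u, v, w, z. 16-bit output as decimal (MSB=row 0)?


F1 = (((NOT u XOR NOT z) AND (NOT u AND NOT w)) IMPLIES ((v AND NOT z) OR (v XOR v)))
F2 = (((w OR v) OR (z OR w)) OR (v XOR (z OR w)))
Counterexample to F1=>F2 is where F1=1 and F2=0.
Evaluate each row (bits = u,v,w,z, MSB first):
  row 0 [0000]: F1=1 F2=0 -> F1&~F2 -> 1
  row 1 [0001]: F1=0 F2=1 -> F1&~F2 -> 0
  row 2 [0010]: F1=1 F2=1 -> F1&~F2 -> 0
  row 3 [0011]: F1=1 F2=1 -> F1&~F2 -> 0
  row 4 [0100]: F1=1 F2=1 -> F1&~F2 -> 0
  row 5 [0101]: F1=0 F2=1 -> F1&~F2 -> 0
  row 6 [0110]: F1=1 F2=1 -> F1&~F2 -> 0
  row 7 [0111]: F1=1 F2=1 -> F1&~F2 -> 0
  row 8 [1000]: F1=1 F2=0 -> F1&~F2 -> 1
  row 9 [1001]: F1=1 F2=1 -> F1&~F2 -> 0
  row 10 [1010]: F1=1 F2=1 -> F1&~F2 -> 0
  row 11 [1011]: F1=1 F2=1 -> F1&~F2 -> 0
  row 12 [1100]: F1=1 F2=1 -> F1&~F2 -> 0
  row 13 [1101]: F1=1 F2=1 -> F1&~F2 -> 0
  row 14 [1110]: F1=1 F2=1 -> F1&~F2 -> 0
  row 15 [1111]: F1=1 F2=1 -> F1&~F2 -> 0
Full result column, 4 rows per line (u,v fixed per line; w,z runs 00..11 left to right):
  rows 0-3 [u,v=00]: 1000  = hex 8
  rows 4-7 [u,v=01]: 0000  = hex 0
  rows 8-11 [u,v=10]: 1000  = hex 8
  rows 12-15 [u,v=11]: 0000  = hex 0
Counterexample vector (row 0 .. row 15) = 1000000010000000
Output column grouped in 4s = 1000 0000 1000 0000 = 0x8080
Convert to decimal digit by digit (value = value*16 + digit):
  8 -> 8
  8*16 + 0 = 128
  128*16 + 8 = 2056
  2056*16 + 0 = 32896
Decimal = 32896

32896


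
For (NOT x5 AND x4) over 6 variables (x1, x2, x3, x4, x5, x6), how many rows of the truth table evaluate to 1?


Formula: (NOT x5 AND x4) over 6 vars (64 rows)
Evaluate each row (x1, x2, x3, x4, x5, x6 as bits, MSB first):
  row 0 [000000]: (NOT 0 AND 0) -> 0
  row 1 [000001]: (NOT 0 AND 0) -> 0
  row 2 [000010]: (NOT 1 AND 0) -> 0
  row 3 [000011]: (NOT 1 AND 0) -> 0
  row 4 [000100]: (NOT 0 AND 1) -> 1
  (every remaining row is evaluated the same way; all 64 results are listed next)
Full result column, 8 rows per line (x1,x2,x3 fixed per line; x4,x5,x6 runs 000..111 left to right):
  rows 0-7 [x1,x2,x3=000]: 00001100  (ones: 2)
  rows 8-15 [x1,x2,x3=001]: 00001100  (ones: 2)
  rows 16-23 [x1,x2,x3=010]: 00001100  (ones: 2)
  rows 24-31 [x1,x2,x3=011]: 00001100  (ones: 2)
  rows 32-39 [x1,x2,x3=100]: 00001100  (ones: 2)
  rows 40-47 [x1,x2,x3=101]: 00001100  (ones: 2)
  rows 48-55 [x1,x2,x3=110]: 00001100  (ones: 2)
  rows 56-63 [x1,x2,x3=111]: 00001100  (ones: 2)
Count of 1-rows = 2+2+2+2+2+2+2+2 = 16

16


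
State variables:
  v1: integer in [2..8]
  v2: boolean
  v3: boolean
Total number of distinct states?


State space = product of domain sizes of all variables.
Domain sizes:
  v1 (integer in [2..8]): 7
  v2 (boolean): 2
  v3 (boolean): 2
Product = 7 * 2 * 2 = 28

28


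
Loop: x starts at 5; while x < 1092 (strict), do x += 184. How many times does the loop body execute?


Step 1: x goes from 5 toward 1092 by 184; the body runs while x<1092, so iterations = ceil((bound-start)/step)
Step 2: Distance=1087
Step 3: ceil(1087/184)=6

6


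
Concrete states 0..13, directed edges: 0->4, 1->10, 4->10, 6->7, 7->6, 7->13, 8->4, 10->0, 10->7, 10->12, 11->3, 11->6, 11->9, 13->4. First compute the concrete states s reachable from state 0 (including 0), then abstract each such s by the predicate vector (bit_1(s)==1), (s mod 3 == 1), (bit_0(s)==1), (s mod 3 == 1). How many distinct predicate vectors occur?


BFS from 0:
Concrete reachable: {0, 4, 6, 7, 10, 12, 13}
Abstract via predicates (bit_1(s)==1), (s mod 3 == 1), (bit_0(s)==1), (s mod 3 == 1):
  (0,0,0,0) <- {0, 12}
  (0,1,0,1) <- {4}
  (0,1,1,1) <- {13}
  (1,0,0,0) <- {6}
  (1,1,0,1) <- {10}
  (1,1,1,1) <- {7}
Distinct abstract states = 6

6


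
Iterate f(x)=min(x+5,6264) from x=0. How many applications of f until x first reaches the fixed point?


Step 1: x=0, cap=6264, increment=5
Step 2: x grows by 5 each step until capped at 6264; fixed point is x=6264
Step 3: iterations = ceil(6264/5) = 1253

1253


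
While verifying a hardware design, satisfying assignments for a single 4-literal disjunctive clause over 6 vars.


Step 1: Total=2^6=64
Step 2: Unsat when all 4 false: 2^2=4
Step 3: Sat=64-4=60

60


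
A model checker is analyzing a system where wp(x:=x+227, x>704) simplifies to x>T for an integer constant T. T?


Formula: wp(x:=E, P) = P[E/x] (substitute E for x in postcondition)
Step 1: Postcondition: x>704
Step 2: Substitute x+227 for x: x+227>704
Step 3: Solve for x: x > 704-227 = 477

477


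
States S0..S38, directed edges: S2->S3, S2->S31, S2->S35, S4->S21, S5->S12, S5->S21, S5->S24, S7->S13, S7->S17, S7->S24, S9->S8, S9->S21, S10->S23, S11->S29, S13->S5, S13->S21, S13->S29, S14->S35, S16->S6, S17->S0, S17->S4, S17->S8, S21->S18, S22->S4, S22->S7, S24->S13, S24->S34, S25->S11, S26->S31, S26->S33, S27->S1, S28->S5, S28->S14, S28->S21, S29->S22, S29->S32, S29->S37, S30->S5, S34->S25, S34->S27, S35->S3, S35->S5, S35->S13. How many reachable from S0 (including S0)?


BFS from S0:
  layer 0: {S0}
Reachable set: {S0}
Count = 1

1


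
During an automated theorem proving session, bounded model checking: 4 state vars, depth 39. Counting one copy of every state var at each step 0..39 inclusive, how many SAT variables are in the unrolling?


BMC unrolls to depth k, creating one copy of each state var for steps 0..k.
Step count = 39 + 1 = 40 (steps 0 through 39)
Vars per step = 4
Total = 4 * 40 = 160

160


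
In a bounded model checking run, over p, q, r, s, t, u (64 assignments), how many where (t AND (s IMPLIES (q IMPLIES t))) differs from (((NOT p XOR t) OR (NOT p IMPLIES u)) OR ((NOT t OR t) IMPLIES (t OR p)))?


F1 = (t AND (s IMPLIES (q IMPLIES t)))
F2 = (((NOT p XOR t) OR (NOT p IMPLIES u)) OR ((NOT t OR t) IMPLIES (t OR p)))
Evaluate both on each of 64 rows (bits = p,q,r,s,t,u):
  row 0 [000000]: F1=0 F2=1 (differ) -> 1
  row 1 [000001]: F1=0 F2=1 (differ) -> 1
  row 2 [000010]: F1=1 F2=1 -> 0
  row 3 [000011]: F1=1 F2=1 -> 0
  row 4 [000100]: F1=0 F2=1 (differ) -> 1
  (every remaining row is evaluated the same way; all 64 results are listed next)
Full result column, 8 rows per line (p,q,r fixed per line; s,t,u runs 000..111 left to right):
  rows 0-7 [p,q,r=000]: 11001100  (ones: 4)
  rows 8-15 [p,q,r=001]: 11001100  (ones: 4)
  rows 16-23 [p,q,r=010]: 11001100  (ones: 4)
  rows 24-31 [p,q,r=011]: 11001100  (ones: 4)
  rows 32-39 [p,q,r=100]: 11001100  (ones: 4)
  rows 40-47 [p,q,r=101]: 11001100  (ones: 4)
  rows 48-55 [p,q,r=110]: 11001100  (ones: 4)
  rows 56-63 [p,q,r=111]: 11001100  (ones: 4)
Disagreements = 4+4+4+4+4+4+4+4 = 32

32


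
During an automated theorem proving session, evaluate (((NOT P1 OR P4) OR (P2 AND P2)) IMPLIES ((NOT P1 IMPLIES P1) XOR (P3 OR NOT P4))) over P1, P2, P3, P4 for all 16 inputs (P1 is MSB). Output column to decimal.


Formula: (((NOT P1 OR P4) OR (P2 AND P2)) IMPLIES ((NOT P1 IMPLIES P1) XOR (P3 OR NOT P4))) over P1, P2, P3, P4 (16 rows)
Evaluate each row (bits = P1,P2,P3,P4, MSB first):
  row 0 [0000]: (((NOT 0 OR 0) OR (0 AND 0)) IMPLIES ((NOT 0 IMPLIES 0) XOR (0 OR NOT 0))) -> 1
  row 1 [0001]: (((NOT 0 OR 1) OR (0 AND 0)) IMPLIES ((NOT 0 IMPLIES 0) XOR (0 OR NOT 1))) -> 0
  row 2 [0010]: (((NOT 0 OR 0) OR (0 AND 0)) IMPLIES ((NOT 0 IMPLIES 0) XOR (1 OR NOT 0))) -> 1
  row 3 [0011]: (((NOT 0 OR 1) OR (0 AND 0)) IMPLIES ((NOT 0 IMPLIES 0) XOR (1 OR NOT 1))) -> 1
  row 4 [0100]: (((NOT 0 OR 0) OR (1 AND 1)) IMPLIES ((NOT 0 IMPLIES 0) XOR (0 OR NOT 0))) -> 1
  row 5 [0101]: (((NOT 0 OR 1) OR (1 AND 1)) IMPLIES ((NOT 0 IMPLIES 0) XOR (0 OR NOT 1))) -> 0
  row 6 [0110]: (((NOT 0 OR 0) OR (1 AND 1)) IMPLIES ((NOT 0 IMPLIES 0) XOR (1 OR NOT 0))) -> 1
  row 7 [0111]: (((NOT 0 OR 1) OR (1 AND 1)) IMPLIES ((NOT 0 IMPLIES 0) XOR (1 OR NOT 1))) -> 1
  row 8 [1000]: (((NOT 1 OR 0) OR (0 AND 0)) IMPLIES ((NOT 1 IMPLIES 1) XOR (0 OR NOT 0))) -> 1
  row 9 [1001]: (((NOT 1 OR 1) OR (0 AND 0)) IMPLIES ((NOT 1 IMPLIES 1) XOR (0 OR NOT 1))) -> 1
  row 10 [1010]: (((NOT 1 OR 0) OR (0 AND 0)) IMPLIES ((NOT 1 IMPLIES 1) XOR (1 OR NOT 0))) -> 1
  row 11 [1011]: (((NOT 1 OR 1) OR (0 AND 0)) IMPLIES ((NOT 1 IMPLIES 1) XOR (1 OR NOT 1))) -> 0
  row 12 [1100]: (((NOT 1 OR 0) OR (1 AND 1)) IMPLIES ((NOT 1 IMPLIES 1) XOR (0 OR NOT 0))) -> 0
  row 13 [1101]: (((NOT 1 OR 1) OR (1 AND 1)) IMPLIES ((NOT 1 IMPLIES 1) XOR (0 OR NOT 1))) -> 1
  row 14 [1110]: (((NOT 1 OR 0) OR (1 AND 1)) IMPLIES ((NOT 1 IMPLIES 1) XOR (1 OR NOT 0))) -> 0
  row 15 [1111]: (((NOT 1 OR 1) OR (1 AND 1)) IMPLIES ((NOT 1 IMPLIES 1) XOR (1 OR NOT 1))) -> 0
Full result column, 4 rows per line (P1,P2 fixed per line; P3,P4 runs 00..11 left to right):
  rows 0-3 [P1,P2=00]: 1011  = hex B
  rows 4-7 [P1,P2=01]: 1011  = hex B
  rows 8-11 [P1,P2=10]: 1110  = hex E
  rows 12-15 [P1,P2=11]: 0100  = hex 4
Output column (row 0 .. row 15) = 1011101111100100
Output column grouped in 4s = 1011 1011 1110 0100 = 0xBBE4
Convert to decimal digit by digit (value = value*16 + digit):
  B -> 11
  11*16 + 11 (B) = 187
  187*16 + 14 (E) = 3006
  3006*16 + 4 = 48100
Decimal = 48100

48100


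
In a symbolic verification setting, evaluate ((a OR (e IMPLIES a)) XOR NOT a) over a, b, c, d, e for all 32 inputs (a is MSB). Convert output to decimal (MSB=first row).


Formula: ((a OR (e IMPLIES a)) XOR NOT a) over a, b, c, d, e (32 rows)
Evaluate each row (bits = a,b,c,d,e, MSB first):
  row 0 [00000]: ((0 OR (0 IMPLIES 0)) XOR NOT 0) -> 0
  row 1 [00001]: ((0 OR (1 IMPLIES 0)) XOR NOT 0) -> 1
  row 2 [00010]: ((0 OR (0 IMPLIES 0)) XOR NOT 0) -> 0
  row 3 [00011]: ((0 OR (1 IMPLIES 0)) XOR NOT 0) -> 1
  row 4 [00100]: ((0 OR (0 IMPLIES 0)) XOR NOT 0) -> 0
  row 5 [00101]: ((0 OR (1 IMPLIES 0)) XOR NOT 0) -> 1
  row 6 [00110]: ((0 OR (0 IMPLIES 0)) XOR NOT 0) -> 0
  row 7 [00111]: ((0 OR (1 IMPLIES 0)) XOR NOT 0) -> 1
  row 8 [01000]: ((0 OR (0 IMPLIES 0)) XOR NOT 0) -> 0
  row 9 [01001]: ((0 OR (1 IMPLIES 0)) XOR NOT 0) -> 1
  row 10 [01010]: ((0 OR (0 IMPLIES 0)) XOR NOT 0) -> 0
  row 11 [01011]: ((0 OR (1 IMPLIES 0)) XOR NOT 0) -> 1
  row 12 [01100]: ((0 OR (0 IMPLIES 0)) XOR NOT 0) -> 0
  row 13 [01101]: ((0 OR (1 IMPLIES 0)) XOR NOT 0) -> 1
  row 14 [01110]: ((0 OR (0 IMPLIES 0)) XOR NOT 0) -> 0
  row 15 [01111]: ((0 OR (1 IMPLIES 0)) XOR NOT 0) -> 1
  row 16 [10000]: ((1 OR (0 IMPLIES 1)) XOR NOT 1) -> 1
  row 17 [10001]: ((1 OR (1 IMPLIES 1)) XOR NOT 1) -> 1
  row 18 [10010]: ((1 OR (0 IMPLIES 1)) XOR NOT 1) -> 1
  row 19 [10011]: ((1 OR (1 IMPLIES 1)) XOR NOT 1) -> 1
  row 20 [10100]: ((1 OR (0 IMPLIES 1)) XOR NOT 1) -> 1
  row 21 [10101]: ((1 OR (1 IMPLIES 1)) XOR NOT 1) -> 1
  row 22 [10110]: ((1 OR (0 IMPLIES 1)) XOR NOT 1) -> 1
  row 23 [10111]: ((1 OR (1 IMPLIES 1)) XOR NOT 1) -> 1
  row 24 [11000]: ((1 OR (0 IMPLIES 1)) XOR NOT 1) -> 1
  row 25 [11001]: ((1 OR (1 IMPLIES 1)) XOR NOT 1) -> 1
  row 26 [11010]: ((1 OR (0 IMPLIES 1)) XOR NOT 1) -> 1
  row 27 [11011]: ((1 OR (1 IMPLIES 1)) XOR NOT 1) -> 1
  row 28 [11100]: ((1 OR (0 IMPLIES 1)) XOR NOT 1) -> 1
  row 29 [11101]: ((1 OR (1 IMPLIES 1)) XOR NOT 1) -> 1
  row 30 [11110]: ((1 OR (0 IMPLIES 1)) XOR NOT 1) -> 1
  row 31 [11111]: ((1 OR (1 IMPLIES 1)) XOR NOT 1) -> 1
Full result column, 4 rows per line (a,b,c fixed per line; d,e runs 00..11 left to right):
  rows 0-3 [a,b,c=000]: 0101  = hex 5
  rows 4-7 [a,b,c=001]: 0101  = hex 5
  rows 8-11 [a,b,c=010]: 0101  = hex 5
  rows 12-15 [a,b,c=011]: 0101  = hex 5
  rows 16-19 [a,b,c=100]: 1111  = hex F
  rows 20-23 [a,b,c=101]: 1111  = hex F
  rows 24-27 [a,b,c=110]: 1111  = hex F
  rows 28-31 [a,b,c=111]: 1111  = hex F
Output column (row 0 .. row 31) = 01010101010101011111111111111111
Output column grouped in 4s = 0101 0101 0101 0101 1111 1111 1111 1111 = 0x5555FFFF
Convert to decimal digit by digit (value = value*16 + digit):
  5 -> 5
  5*16 + 5 = 85
  85*16 + 5 = 1365
  1365*16 + 5 = 21845
  21845*16 + 15 (F) = 349535
  349535*16 + 15 (F) = 5592575
  5592575*16 + 15 (F) = 89481215
  89481215*16 + 15 (F) = 1431699455
Decimal = 1431699455

1431699455


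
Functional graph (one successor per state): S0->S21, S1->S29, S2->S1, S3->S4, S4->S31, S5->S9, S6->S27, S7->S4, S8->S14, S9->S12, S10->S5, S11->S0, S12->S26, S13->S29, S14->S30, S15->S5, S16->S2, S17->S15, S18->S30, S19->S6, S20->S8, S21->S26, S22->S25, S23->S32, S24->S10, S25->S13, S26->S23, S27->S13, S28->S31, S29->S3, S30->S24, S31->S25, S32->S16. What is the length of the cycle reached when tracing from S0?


Trace from S0 until a state repeats:
  S0 -> S21 -> S26 -> S23 -> S32 -> S16 -> S2 -> S1 -> S29 -> S3 -> S4 -> S31 -> S25 -> S13 -> S29
S29 first seen at step 8, revisited at step 14.
Cycle length = 14 - 8 = 6

6


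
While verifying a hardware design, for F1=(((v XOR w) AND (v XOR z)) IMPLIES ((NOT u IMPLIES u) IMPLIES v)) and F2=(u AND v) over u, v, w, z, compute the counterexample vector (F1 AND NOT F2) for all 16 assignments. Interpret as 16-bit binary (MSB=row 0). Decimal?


F1 = (((v XOR w) AND (v XOR z)) IMPLIES ((NOT u IMPLIES u) IMPLIES v))
F2 = (u AND v)
Counterexample to F1=>F2 is where F1=1 and F2=0.
Evaluate each row (bits = u,v,w,z, MSB first):
  row 0 [0000]: F1=1 F2=0 -> F1&~F2 -> 1
  row 1 [0001]: F1=1 F2=0 -> F1&~F2 -> 1
  row 2 [0010]: F1=1 F2=0 -> F1&~F2 -> 1
  row 3 [0011]: F1=1 F2=0 -> F1&~F2 -> 1
  row 4 [0100]: F1=1 F2=0 -> F1&~F2 -> 1
  row 5 [0101]: F1=1 F2=0 -> F1&~F2 -> 1
  row 6 [0110]: F1=1 F2=0 -> F1&~F2 -> 1
  row 7 [0111]: F1=1 F2=0 -> F1&~F2 -> 1
  row 8 [1000]: F1=1 F2=0 -> F1&~F2 -> 1
  row 9 [1001]: F1=1 F2=0 -> F1&~F2 -> 1
  row 10 [1010]: F1=1 F2=0 -> F1&~F2 -> 1
  row 11 [1011]: F1=0 F2=0 -> F1&~F2 -> 0
  row 12 [1100]: F1=1 F2=1 -> F1&~F2 -> 0
  row 13 [1101]: F1=1 F2=1 -> F1&~F2 -> 0
  row 14 [1110]: F1=1 F2=1 -> F1&~F2 -> 0
  row 15 [1111]: F1=1 F2=1 -> F1&~F2 -> 0
Full result column, 4 rows per line (u,v fixed per line; w,z runs 00..11 left to right):
  rows 0-3 [u,v=00]: 1111  = hex F
  rows 4-7 [u,v=01]: 1111  = hex F
  rows 8-11 [u,v=10]: 1110  = hex E
  rows 12-15 [u,v=11]: 0000  = hex 0
Counterexample vector (row 0 .. row 15) = 1111111111100000
Output column grouped in 4s = 1111 1111 1110 0000 = 0xFFE0
Convert to decimal digit by digit (value = value*16 + digit):
  F -> 15
  15*16 + 15 (F) = 255
  255*16 + 14 (E) = 4094
  4094*16 + 0 = 65504
Decimal = 65504

65504


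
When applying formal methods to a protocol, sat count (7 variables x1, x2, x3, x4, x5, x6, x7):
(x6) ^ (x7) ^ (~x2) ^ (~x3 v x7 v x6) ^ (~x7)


CNF with 5 clauses over 7 vars (128 assignments).
An assignment satisfies CNF iff every clause has >=1 true literal.
Check each row (bits = x1,x2,x3,x4,x5,x6,x7; clause T/F shown):
  row 0 [0000000]: clauses=FFTTT -> 0
  row 1 [0000001]: clauses=FTTTF -> 0
  row 2 [0000010]: clauses=TFTTT -> 0
  row 3 [0000011]: clauses=TTTTF -> 0
  row 4 [0000100]: clauses=FFTTT -> 0
  (every remaining row is evaluated the same way; all 128 results are listed next)
Full result column, 8 rows per line (x1,x2,x3,x4 fixed per line; x5,x6,x7 runs 000..111 left to right):
  rows 0-7 [x1,x2,x3,x4=0000]: 00000000  (ones: 0)
  rows 8-15 [x1,x2,x3,x4=0001]: 00000000  (ones: 0)
  rows 16-23 [x1,x2,x3,x4=0010]: 00000000  (ones: 0)
  rows 24-31 [x1,x2,x3,x4=0011]: 00000000  (ones: 0)
  rows 32-39 [x1,x2,x3,x4=0100]: 00000000  (ones: 0)
  rows 40-47 [x1,x2,x3,x4=0101]: 00000000  (ones: 0)
  rows 48-55 [x1,x2,x3,x4=0110]: 00000000  (ones: 0)
  rows 56-63 [x1,x2,x3,x4=0111]: 00000000  (ones: 0)
  rows 64-71 [x1,x2,x3,x4=1000]: 00000000  (ones: 0)
  rows 72-79 [x1,x2,x3,x4=1001]: 00000000  (ones: 0)
  rows 80-87 [x1,x2,x3,x4=1010]: 00000000  (ones: 0)
  rows 88-95 [x1,x2,x3,x4=1011]: 00000000  (ones: 0)
  rows 96-103 [x1,x2,x3,x4=1100]: 00000000  (ones: 0)
  rows 104-111 [x1,x2,x3,x4=1101]: 00000000  (ones: 0)
  rows 112-119 [x1,x2,x3,x4=1110]: 00000000  (ones: 0)
  rows 120-127 [x1,x2,x3,x4=1111]: 00000000  (ones: 0)
Satisfying assignments = 0+0+0+0+0+0+0+0+0+0+0+0+0+0+0+0 = 0

0


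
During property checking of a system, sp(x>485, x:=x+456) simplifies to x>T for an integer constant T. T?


Formula: sp(P, x:=E) = exists old_x. (x = E[old_x/x]) AND P[old_x/x] (old_x is the value of x before the assignment; eliminate old_x by solving x = E[old_x/x] for old_x)
Step 1: Precondition P: x>485, i.e. old_x > 485
Step 2: Assignment gives x = old_x + 456, so old_x = x - 456
Step 3: Substitute into P: x - 456 > 485
Step 4: Simplify: x > 485+456 = 941

941


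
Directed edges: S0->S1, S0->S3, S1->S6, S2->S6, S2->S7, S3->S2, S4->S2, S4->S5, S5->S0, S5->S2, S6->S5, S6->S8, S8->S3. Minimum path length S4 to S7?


BFS layer-by-layer from S4:
  dist 0: {S4}
  dist 1: {S2, S5}
  dist 2: {S0, S6, S7}
  -> S7 reached at distance 2
Shortest path length = 2

2


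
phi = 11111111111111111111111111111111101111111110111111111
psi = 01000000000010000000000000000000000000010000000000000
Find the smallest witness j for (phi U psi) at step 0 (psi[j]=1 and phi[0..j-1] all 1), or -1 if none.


(phi U psi) at 0: need smallest j with psi[j]=1 and phi[i]=1 for all i in [0,j).
Scan from step 0:
  step 0: phi=1, psi=0 -> continue
  step 1: psi=1 and phi held for [0,1) -> witness found
Witness step = 1

1


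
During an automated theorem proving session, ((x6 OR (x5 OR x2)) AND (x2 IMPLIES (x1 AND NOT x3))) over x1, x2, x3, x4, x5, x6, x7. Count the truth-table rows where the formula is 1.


Formula: ((x6 OR (x5 OR x2)) AND (x2 IMPLIES (x1 AND NOT x3))) over 7 vars (128 rows)
Evaluate each row (x1, x2, x3, x4, x5, x6, x7 as bits, MSB first):
  row 0 [0000000]: ((0 OR (0 OR 0)) AND (0 IMPLIES (0 AND NOT 0))) -> 0
  row 1 [0000001]: ((0 OR (0 OR 0)) AND (0 IMPLIES (0 AND NOT 0))) -> 0
  row 2 [0000010]: ((1 OR (0 OR 0)) AND (0 IMPLIES (0 AND NOT 0))) -> 1
  row 3 [0000011]: ((1 OR (0 OR 0)) AND (0 IMPLIES (0 AND NOT 0))) -> 1
  row 4 [0000100]: ((0 OR (1 OR 0)) AND (0 IMPLIES (0 AND NOT 0))) -> 1
  (every remaining row is evaluated the same way; all 128 results are listed next)
Full result column, 8 rows per line (x1,x2,x3,x4 fixed per line; x5,x6,x7 runs 000..111 left to right):
  rows 0-7 [x1,x2,x3,x4=0000]: 00111111  (ones: 6)
  rows 8-15 [x1,x2,x3,x4=0001]: 00111111  (ones: 6)
  rows 16-23 [x1,x2,x3,x4=0010]: 00111111  (ones: 6)
  rows 24-31 [x1,x2,x3,x4=0011]: 00111111  (ones: 6)
  rows 32-39 [x1,x2,x3,x4=0100]: 00000000  (ones: 0)
  rows 40-47 [x1,x2,x3,x4=0101]: 00000000  (ones: 0)
  rows 48-55 [x1,x2,x3,x4=0110]: 00000000  (ones: 0)
  rows 56-63 [x1,x2,x3,x4=0111]: 00000000  (ones: 0)
  rows 64-71 [x1,x2,x3,x4=1000]: 00111111  (ones: 6)
  rows 72-79 [x1,x2,x3,x4=1001]: 00111111  (ones: 6)
  rows 80-87 [x1,x2,x3,x4=1010]: 00111111  (ones: 6)
  rows 88-95 [x1,x2,x3,x4=1011]: 00111111  (ones: 6)
  rows 96-103 [x1,x2,x3,x4=1100]: 11111111  (ones: 8)
  rows 104-111 [x1,x2,x3,x4=1101]: 11111111  (ones: 8)
  rows 112-119 [x1,x2,x3,x4=1110]: 00000000  (ones: 0)
  rows 120-127 [x1,x2,x3,x4=1111]: 00000000  (ones: 0)
Count of 1-rows = 6+6+6+6+0+0+0+0+6+6+6+6+8+8+0+0 = 64

64


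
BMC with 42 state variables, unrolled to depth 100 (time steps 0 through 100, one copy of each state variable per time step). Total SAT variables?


BMC unrolls to depth k, creating one copy of each state var for steps 0..k.
Step count = 100 + 1 = 101 (steps 0 through 100)
Vars per step = 42
Total = 42 * 101 = 4242

4242


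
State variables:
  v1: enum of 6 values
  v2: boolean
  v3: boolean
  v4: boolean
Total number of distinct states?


State space = product of domain sizes of all variables.
Domain sizes:
  v1 (enum of 6 values): 6
  v2 (boolean): 2
  v3 (boolean): 2
  v4 (boolean): 2
Product = 6 * 2 * 2 * 2 = 48

48


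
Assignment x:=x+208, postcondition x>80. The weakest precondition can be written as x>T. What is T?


Formula: wp(x:=E, P) = P[E/x] (substitute E for x in postcondition)
Step 1: Postcondition: x>80
Step 2: Substitute x+208 for x: x+208>80
Step 3: Solve for x: x > 80-208 = -128

-128


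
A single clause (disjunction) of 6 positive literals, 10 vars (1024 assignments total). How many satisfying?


Step 1: Total=2^10=1024
Step 2: Unsat when all 6 false: 2^4=16
Step 3: Sat=1024-16=1008

1008


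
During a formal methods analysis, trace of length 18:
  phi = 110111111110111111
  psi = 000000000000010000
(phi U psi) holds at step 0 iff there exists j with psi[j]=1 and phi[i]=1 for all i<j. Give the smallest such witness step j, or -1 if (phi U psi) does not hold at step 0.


(phi U psi) at 0: need smallest j with psi[j]=1 and phi[i]=1 for all i in [0,j).
Scan from step 0:
  step 0: phi=1, psi=0 -> continue
  step 1: phi=1, psi=0 -> continue
  step 2: phi=0 -> phi-prefix broken from here
  step 13: psi=1 but phi already failed -> not a witness
  end of trace: no witness -> -1
Witness step = -1

-1


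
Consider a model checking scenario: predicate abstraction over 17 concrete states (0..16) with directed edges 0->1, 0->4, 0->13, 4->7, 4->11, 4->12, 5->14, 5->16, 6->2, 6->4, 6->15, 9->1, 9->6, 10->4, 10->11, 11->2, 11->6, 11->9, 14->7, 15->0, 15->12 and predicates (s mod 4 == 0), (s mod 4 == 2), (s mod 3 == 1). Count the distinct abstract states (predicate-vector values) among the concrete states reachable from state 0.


BFS from 0:
Concrete reachable: {0, 1, 2, 4, 6, 7, 9, 11, 12, 13, 15}
Abstract via predicates (s mod 4 == 0), (s mod 4 == 2), (s mod 3 == 1):
  (0,0,0) <- {9, 11, 15}
  (0,0,1) <- {1, 7, 13}
  (0,1,0) <- {2, 6}
  (1,0,0) <- {0, 12}
  (1,0,1) <- {4}
Distinct abstract states = 5

5


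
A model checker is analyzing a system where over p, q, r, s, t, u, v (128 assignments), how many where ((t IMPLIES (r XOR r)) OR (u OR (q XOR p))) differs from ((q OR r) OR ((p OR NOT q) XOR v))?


F1 = ((t IMPLIES (r XOR r)) OR (u OR (q XOR p)))
F2 = ((q OR r) OR ((p OR NOT q) XOR v))
Evaluate both on each of 128 rows (bits = p,q,r,s,t,u,v):
  row 0 [0000000]: F1=1 F2=1 -> 0
  row 1 [0000001]: F1=1 F2=0 (differ) -> 1
  row 2 [0000010]: F1=1 F2=1 -> 0
  row 3 [0000011]: F1=1 F2=0 (differ) -> 1
  row 4 [0000100]: F1=0 F2=1 (differ) -> 1
  (every remaining row is evaluated the same way; all 128 results are listed next)
Full result column, 8 rows per line (p,q,r,s fixed per line; t,u,v runs 000..111 left to right):
  rows 0-7 [p,q,r,s=0000]: 01011001  (ones: 4)
  rows 8-15 [p,q,r,s=0001]: 01011001  (ones: 4)
  rows 16-23 [p,q,r,s=0010]: 00001100  (ones: 2)
  rows 24-31 [p,q,r,s=0011]: 00001100  (ones: 2)
  rows 32-39 [p,q,r,s=0100]: 00000000  (ones: 0)
  rows 40-47 [p,q,r,s=0101]: 00000000  (ones: 0)
  rows 48-55 [p,q,r,s=0110]: 00000000  (ones: 0)
  rows 56-63 [p,q,r,s=0111]: 00000000  (ones: 0)
  rows 64-71 [p,q,r,s=1000]: 01010101  (ones: 4)
  rows 72-79 [p,q,r,s=1001]: 01010101  (ones: 4)
  rows 80-87 [p,q,r,s=1010]: 00000000  (ones: 0)
  rows 88-95 [p,q,r,s=1011]: 00000000  (ones: 0)
  rows 96-103 [p,q,r,s=1100]: 00001100  (ones: 2)
  rows 104-111 [p,q,r,s=1101]: 00001100  (ones: 2)
  rows 112-119 [p,q,r,s=1110]: 00001100  (ones: 2)
  rows 120-127 [p,q,r,s=1111]: 00001100  (ones: 2)
Disagreements = 4+4+2+2+0+0+0+0+4+4+0+0+2+2+2+2 = 28

28


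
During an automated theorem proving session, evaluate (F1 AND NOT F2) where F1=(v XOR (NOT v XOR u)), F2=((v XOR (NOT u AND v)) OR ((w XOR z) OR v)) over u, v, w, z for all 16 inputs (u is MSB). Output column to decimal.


F1 = (v XOR (NOT v XOR u))
F2 = ((v XOR (NOT u AND v)) OR ((w XOR z) OR v))
Counterexample to F1=>F2 is where F1=1 and F2=0.
Evaluate each row (bits = u,v,w,z, MSB first):
  row 0 [0000]: F1=1 F2=0 -> F1&~F2 -> 1
  row 1 [0001]: F1=1 F2=1 -> F1&~F2 -> 0
  row 2 [0010]: F1=1 F2=1 -> F1&~F2 -> 0
  row 3 [0011]: F1=1 F2=0 -> F1&~F2 -> 1
  row 4 [0100]: F1=1 F2=1 -> F1&~F2 -> 0
  row 5 [0101]: F1=1 F2=1 -> F1&~F2 -> 0
  row 6 [0110]: F1=1 F2=1 -> F1&~F2 -> 0
  row 7 [0111]: F1=1 F2=1 -> F1&~F2 -> 0
  row 8 [1000]: F1=0 F2=0 -> F1&~F2 -> 0
  row 9 [1001]: F1=0 F2=1 -> F1&~F2 -> 0
  row 10 [1010]: F1=0 F2=1 -> F1&~F2 -> 0
  row 11 [1011]: F1=0 F2=0 -> F1&~F2 -> 0
  row 12 [1100]: F1=0 F2=1 -> F1&~F2 -> 0
  row 13 [1101]: F1=0 F2=1 -> F1&~F2 -> 0
  row 14 [1110]: F1=0 F2=1 -> F1&~F2 -> 0
  row 15 [1111]: F1=0 F2=1 -> F1&~F2 -> 0
Full result column, 4 rows per line (u,v fixed per line; w,z runs 00..11 left to right):
  rows 0-3 [u,v=00]: 1001  = hex 9
  rows 4-7 [u,v=01]: 0000  = hex 0
  rows 8-11 [u,v=10]: 0000  = hex 0
  rows 12-15 [u,v=11]: 0000  = hex 0
Counterexample vector (row 0 .. row 15) = 1001000000000000
Output column grouped in 4s = 1001 0000 0000 0000 = 0x9000
Convert to decimal digit by digit (value = value*16 + digit):
  9 -> 9
  9*16 + 0 = 144
  144*16 + 0 = 2304
  2304*16 + 0 = 36864
Decimal = 36864

36864


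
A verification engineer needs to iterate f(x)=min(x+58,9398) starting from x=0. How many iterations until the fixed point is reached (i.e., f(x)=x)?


Step 1: x=0, cap=9398, increment=58
Step 2: x grows by 58 each step until capped at 9398; fixed point is x=9398
Step 3: iterations = ceil(9398/58) = 163

163


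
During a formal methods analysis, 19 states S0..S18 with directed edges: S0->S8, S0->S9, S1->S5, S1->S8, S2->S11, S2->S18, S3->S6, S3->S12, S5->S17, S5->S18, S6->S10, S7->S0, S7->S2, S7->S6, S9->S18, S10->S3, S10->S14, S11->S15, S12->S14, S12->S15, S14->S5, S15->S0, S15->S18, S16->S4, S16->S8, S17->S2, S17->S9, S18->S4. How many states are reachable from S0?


BFS from S0:
  layer 0: {S0}
  layer 1: {S8, S9}
  layer 2: {S18}
  layer 3: {S4}
Reachable set: {S0, S4, S8, S9, S18}
Count = 5

5


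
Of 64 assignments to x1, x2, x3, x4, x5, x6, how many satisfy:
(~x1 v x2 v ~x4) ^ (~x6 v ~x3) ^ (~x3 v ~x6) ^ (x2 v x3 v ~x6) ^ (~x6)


CNF with 5 clauses over 6 vars (64 assignments).
An assignment satisfies CNF iff every clause has >=1 true literal.
Check each row (bits = x1,x2,x3,x4,x5,x6; clause T/F shown):
  row 0 [000000]: clauses=TTTTT -> 1
  row 1 [000001]: clauses=TTTFF -> 0
  row 2 [000010]: clauses=TTTTT -> 1
  row 3 [000011]: clauses=TTTFF -> 0
  row 4 [000100]: clauses=TTTTT -> 1
  (every remaining row is evaluated the same way; all 64 results are listed next)
Full result column, 8 rows per line (x1,x2,x3 fixed per line; x4,x5,x6 runs 000..111 left to right):
  rows 0-7 [x1,x2,x3=000]: 10101010  (ones: 4)
  rows 8-15 [x1,x2,x3=001]: 10101010  (ones: 4)
  rows 16-23 [x1,x2,x3=010]: 10101010  (ones: 4)
  rows 24-31 [x1,x2,x3=011]: 10101010  (ones: 4)
  rows 32-39 [x1,x2,x3=100]: 10100000  (ones: 2)
  rows 40-47 [x1,x2,x3=101]: 10100000  (ones: 2)
  rows 48-55 [x1,x2,x3=110]: 10101010  (ones: 4)
  rows 56-63 [x1,x2,x3=111]: 10101010  (ones: 4)
Satisfying assignments = 4+4+4+4+2+2+4+4 = 28

28


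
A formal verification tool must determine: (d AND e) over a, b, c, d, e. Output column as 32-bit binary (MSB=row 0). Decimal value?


Formula: (d AND e) over a, b, c, d, e (32 rows)
Evaluate each row (bits = a,b,c,d,e, MSB first):
  row 0 [00000]: (0 AND 0) -> 0
  row 1 [00001]: (0 AND 1) -> 0
  row 2 [00010]: (1 AND 0) -> 0
  row 3 [00011]: (1 AND 1) -> 1
  row 4 [00100]: (0 AND 0) -> 0
  row 5 [00101]: (0 AND 1) -> 0
  row 6 [00110]: (1 AND 0) -> 0
  row 7 [00111]: (1 AND 1) -> 1
  row 8 [01000]: (0 AND 0) -> 0
  row 9 [01001]: (0 AND 1) -> 0
  row 10 [01010]: (1 AND 0) -> 0
  row 11 [01011]: (1 AND 1) -> 1
  row 12 [01100]: (0 AND 0) -> 0
  row 13 [01101]: (0 AND 1) -> 0
  row 14 [01110]: (1 AND 0) -> 0
  row 15 [01111]: (1 AND 1) -> 1
  row 16 [10000]: (0 AND 0) -> 0
  row 17 [10001]: (0 AND 1) -> 0
  row 18 [10010]: (1 AND 0) -> 0
  row 19 [10011]: (1 AND 1) -> 1
  row 20 [10100]: (0 AND 0) -> 0
  row 21 [10101]: (0 AND 1) -> 0
  row 22 [10110]: (1 AND 0) -> 0
  row 23 [10111]: (1 AND 1) -> 1
  row 24 [11000]: (0 AND 0) -> 0
  row 25 [11001]: (0 AND 1) -> 0
  row 26 [11010]: (1 AND 0) -> 0
  row 27 [11011]: (1 AND 1) -> 1
  row 28 [11100]: (0 AND 0) -> 0
  row 29 [11101]: (0 AND 1) -> 0
  row 30 [11110]: (1 AND 0) -> 0
  row 31 [11111]: (1 AND 1) -> 1
Full result column, 4 rows per line (a,b,c fixed per line; d,e runs 00..11 left to right):
  rows 0-3 [a,b,c=000]: 0001  = hex 1
  rows 4-7 [a,b,c=001]: 0001  = hex 1
  rows 8-11 [a,b,c=010]: 0001  = hex 1
  rows 12-15 [a,b,c=011]: 0001  = hex 1
  rows 16-19 [a,b,c=100]: 0001  = hex 1
  rows 20-23 [a,b,c=101]: 0001  = hex 1
  rows 24-27 [a,b,c=110]: 0001  = hex 1
  rows 28-31 [a,b,c=111]: 0001  = hex 1
Output column (row 0 .. row 31) = 00010001000100010001000100010001
Output column grouped in 4s = 0001 0001 0001 0001 0001 0001 0001 0001 = 0x11111111
Convert to decimal digit by digit (value = value*16 + digit):
  1 -> 1
  1*16 + 1 = 17
  17*16 + 1 = 273
  273*16 + 1 = 4369
  4369*16 + 1 = 69905
  69905*16 + 1 = 1118481
  1118481*16 + 1 = 17895697
  17895697*16 + 1 = 286331153
Decimal = 286331153

286331153


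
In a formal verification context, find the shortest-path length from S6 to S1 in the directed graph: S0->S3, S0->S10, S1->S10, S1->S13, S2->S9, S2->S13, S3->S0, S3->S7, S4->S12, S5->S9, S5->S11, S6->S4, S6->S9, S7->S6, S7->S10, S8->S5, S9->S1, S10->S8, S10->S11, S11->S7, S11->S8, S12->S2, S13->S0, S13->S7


BFS layer-by-layer from S6:
  dist 0: {S6}
  dist 1: {S4, S9}
  dist 2: {S1, S12}
  -> S1 reached at distance 2
Shortest path length = 2

2


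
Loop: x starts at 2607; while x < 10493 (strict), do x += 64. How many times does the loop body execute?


Step 1: x goes from 2607 toward 10493 by 64; the body runs while x<10493, so iterations = ceil((bound-start)/step)
Step 2: Distance=7886
Step 3: ceil(7886/64)=124

124


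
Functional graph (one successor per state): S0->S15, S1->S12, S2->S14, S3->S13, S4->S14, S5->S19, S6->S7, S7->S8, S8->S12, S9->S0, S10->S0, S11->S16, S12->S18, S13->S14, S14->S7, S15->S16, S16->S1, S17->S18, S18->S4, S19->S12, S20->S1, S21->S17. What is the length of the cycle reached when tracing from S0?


Trace from S0 until a state repeats:
  S0 -> S15 -> S16 -> S1 -> S12 -> S18 -> S4 -> S14 -> S7 -> S8 -> S12
S12 first seen at step 4, revisited at step 10.
Cycle length = 10 - 4 = 6

6


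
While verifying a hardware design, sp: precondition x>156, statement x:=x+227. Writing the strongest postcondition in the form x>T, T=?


Formula: sp(P, x:=E) = exists old_x. (x = E[old_x/x]) AND P[old_x/x] (old_x is the value of x before the assignment; eliminate old_x by solving x = E[old_x/x] for old_x)
Step 1: Precondition P: x>156, i.e. old_x > 156
Step 2: Assignment gives x = old_x + 227, so old_x = x - 227
Step 3: Substitute into P: x - 227 > 156
Step 4: Simplify: x > 156+227 = 383

383


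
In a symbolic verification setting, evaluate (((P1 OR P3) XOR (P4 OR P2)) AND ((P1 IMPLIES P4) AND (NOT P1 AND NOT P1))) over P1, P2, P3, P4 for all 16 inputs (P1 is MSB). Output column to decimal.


Formula: (((P1 OR P3) XOR (P4 OR P2)) AND ((P1 IMPLIES P4) AND (NOT P1 AND NOT P1))) over P1, P2, P3, P4 (16 rows)
Evaluate each row (bits = P1,P2,P3,P4, MSB first):
  row 0 [0000]: (((0 OR 0) XOR (0 OR 0)) AND ((0 IMPLIES 0) AND (NOT 0 AND NOT 0))) -> 0
  row 1 [0001]: (((0 OR 0) XOR (1 OR 0)) AND ((0 IMPLIES 1) AND (NOT 0 AND NOT 0))) -> 1
  row 2 [0010]: (((0 OR 1) XOR (0 OR 0)) AND ((0 IMPLIES 0) AND (NOT 0 AND NOT 0))) -> 1
  row 3 [0011]: (((0 OR 1) XOR (1 OR 0)) AND ((0 IMPLIES 1) AND (NOT 0 AND NOT 0))) -> 0
  row 4 [0100]: (((0 OR 0) XOR (0 OR 1)) AND ((0 IMPLIES 0) AND (NOT 0 AND NOT 0))) -> 1
  row 5 [0101]: (((0 OR 0) XOR (1 OR 1)) AND ((0 IMPLIES 1) AND (NOT 0 AND NOT 0))) -> 1
  row 6 [0110]: (((0 OR 1) XOR (0 OR 1)) AND ((0 IMPLIES 0) AND (NOT 0 AND NOT 0))) -> 0
  row 7 [0111]: (((0 OR 1) XOR (1 OR 1)) AND ((0 IMPLIES 1) AND (NOT 0 AND NOT 0))) -> 0
  row 8 [1000]: (((1 OR 0) XOR (0 OR 0)) AND ((1 IMPLIES 0) AND (NOT 1 AND NOT 1))) -> 0
  row 9 [1001]: (((1 OR 0) XOR (1 OR 0)) AND ((1 IMPLIES 1) AND (NOT 1 AND NOT 1))) -> 0
  row 10 [1010]: (((1 OR 1) XOR (0 OR 0)) AND ((1 IMPLIES 0) AND (NOT 1 AND NOT 1))) -> 0
  row 11 [1011]: (((1 OR 1) XOR (1 OR 0)) AND ((1 IMPLIES 1) AND (NOT 1 AND NOT 1))) -> 0
  row 12 [1100]: (((1 OR 0) XOR (0 OR 1)) AND ((1 IMPLIES 0) AND (NOT 1 AND NOT 1))) -> 0
  row 13 [1101]: (((1 OR 0) XOR (1 OR 1)) AND ((1 IMPLIES 1) AND (NOT 1 AND NOT 1))) -> 0
  row 14 [1110]: (((1 OR 1) XOR (0 OR 1)) AND ((1 IMPLIES 0) AND (NOT 1 AND NOT 1))) -> 0
  row 15 [1111]: (((1 OR 1) XOR (1 OR 1)) AND ((1 IMPLIES 1) AND (NOT 1 AND NOT 1))) -> 0
Full result column, 4 rows per line (P1,P2 fixed per line; P3,P4 runs 00..11 left to right):
  rows 0-3 [P1,P2=00]: 0110  = hex 6
  rows 4-7 [P1,P2=01]: 1100  = hex C
  rows 8-11 [P1,P2=10]: 0000  = hex 0
  rows 12-15 [P1,P2=11]: 0000  = hex 0
Output column (row 0 .. row 15) = 0110110000000000
Output column grouped in 4s = 0110 1100 0000 0000 = 0x6C00
Convert to decimal digit by digit (value = value*16 + digit):
  6 -> 6
  6*16 + 12 (C) = 108
  108*16 + 0 = 1728
  1728*16 + 0 = 27648
Decimal = 27648

27648


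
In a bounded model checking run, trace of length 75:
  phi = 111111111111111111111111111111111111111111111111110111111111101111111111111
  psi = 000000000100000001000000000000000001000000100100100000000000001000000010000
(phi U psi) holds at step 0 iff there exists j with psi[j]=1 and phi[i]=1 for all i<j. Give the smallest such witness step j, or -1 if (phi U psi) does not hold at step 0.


(phi U psi) at 0: need smallest j with psi[j]=1 and phi[i]=1 for all i in [0,j).
Scan from step 0:
  step 0: phi=1, psi=0 -> continue
  step 1: phi=1, psi=0 -> continue
  step 2: phi=1, psi=0 -> continue
  step 3: phi=1, psi=0 -> continue
  step 9: psi=1 and phi held for [0,9) -> witness found
Witness step = 9

9
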